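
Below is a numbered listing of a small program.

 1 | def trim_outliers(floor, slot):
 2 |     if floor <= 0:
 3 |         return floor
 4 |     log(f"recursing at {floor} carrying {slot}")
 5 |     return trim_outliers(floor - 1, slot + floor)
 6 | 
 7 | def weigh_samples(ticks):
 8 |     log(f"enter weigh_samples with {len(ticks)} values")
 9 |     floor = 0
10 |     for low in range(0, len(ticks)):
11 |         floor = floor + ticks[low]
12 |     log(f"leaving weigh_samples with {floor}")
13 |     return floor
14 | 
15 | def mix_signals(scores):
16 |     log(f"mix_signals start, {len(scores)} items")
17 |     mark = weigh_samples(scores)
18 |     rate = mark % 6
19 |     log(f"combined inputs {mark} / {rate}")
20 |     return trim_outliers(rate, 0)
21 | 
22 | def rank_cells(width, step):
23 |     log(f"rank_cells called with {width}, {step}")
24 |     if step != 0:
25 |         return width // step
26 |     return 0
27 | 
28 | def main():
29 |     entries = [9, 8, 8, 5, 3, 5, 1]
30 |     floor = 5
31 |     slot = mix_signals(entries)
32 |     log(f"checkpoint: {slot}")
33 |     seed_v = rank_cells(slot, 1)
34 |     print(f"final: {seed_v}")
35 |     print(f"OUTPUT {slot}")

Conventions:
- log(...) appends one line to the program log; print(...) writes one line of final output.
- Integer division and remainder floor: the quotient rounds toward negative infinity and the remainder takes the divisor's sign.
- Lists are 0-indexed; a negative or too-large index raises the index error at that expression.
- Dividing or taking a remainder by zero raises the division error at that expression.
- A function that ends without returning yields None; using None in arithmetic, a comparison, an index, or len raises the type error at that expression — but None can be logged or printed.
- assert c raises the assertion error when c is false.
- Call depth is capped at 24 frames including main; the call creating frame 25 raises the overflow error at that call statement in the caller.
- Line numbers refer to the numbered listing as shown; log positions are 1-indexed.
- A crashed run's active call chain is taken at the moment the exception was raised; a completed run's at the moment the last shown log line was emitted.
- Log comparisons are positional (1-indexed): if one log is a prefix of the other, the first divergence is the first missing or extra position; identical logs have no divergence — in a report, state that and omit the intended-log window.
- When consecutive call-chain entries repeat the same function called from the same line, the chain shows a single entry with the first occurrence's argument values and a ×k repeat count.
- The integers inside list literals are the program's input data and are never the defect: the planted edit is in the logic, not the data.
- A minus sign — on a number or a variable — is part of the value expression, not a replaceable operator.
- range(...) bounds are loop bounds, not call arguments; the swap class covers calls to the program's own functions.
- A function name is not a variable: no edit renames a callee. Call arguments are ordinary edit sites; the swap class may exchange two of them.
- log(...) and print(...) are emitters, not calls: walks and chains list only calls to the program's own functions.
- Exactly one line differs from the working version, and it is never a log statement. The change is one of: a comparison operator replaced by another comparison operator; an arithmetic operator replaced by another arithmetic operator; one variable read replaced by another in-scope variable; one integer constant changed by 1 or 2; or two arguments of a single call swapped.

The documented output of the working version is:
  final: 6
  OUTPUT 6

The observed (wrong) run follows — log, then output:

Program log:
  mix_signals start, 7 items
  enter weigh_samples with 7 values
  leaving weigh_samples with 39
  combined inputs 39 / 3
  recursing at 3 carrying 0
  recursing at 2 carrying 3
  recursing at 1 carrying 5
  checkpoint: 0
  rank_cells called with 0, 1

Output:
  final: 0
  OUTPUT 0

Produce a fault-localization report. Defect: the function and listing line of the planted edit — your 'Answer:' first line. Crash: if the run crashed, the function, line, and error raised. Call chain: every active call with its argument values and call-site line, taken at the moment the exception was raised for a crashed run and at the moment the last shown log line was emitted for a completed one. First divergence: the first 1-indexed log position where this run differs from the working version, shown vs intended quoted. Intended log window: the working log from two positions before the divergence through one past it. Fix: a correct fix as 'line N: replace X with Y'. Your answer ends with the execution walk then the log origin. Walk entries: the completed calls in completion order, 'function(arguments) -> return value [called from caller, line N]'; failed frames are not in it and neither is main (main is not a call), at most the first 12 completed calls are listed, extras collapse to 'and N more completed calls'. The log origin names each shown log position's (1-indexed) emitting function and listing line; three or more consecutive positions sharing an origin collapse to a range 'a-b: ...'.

Answer: the defect is in trim_outliers at line 3.
Key fact: The earliest visible damage is log position 8 — 'checkpoint: 0' rather than the intended 'checkpoint: 6'.
Call chain: main -> rank_cells(0, 1) (called at line 33).
First divergence: position 8 — shown 'checkpoint: 0', intended 'checkpoint: 6'.
Intended log window:
  6: recursing at 2 carrying 3
  7: recursing at 1 carrying 5
  8: checkpoint: 6
  9: rank_cells called with 6, 1
Execution walk:
  weigh_samples([9, 8, 8, 5, 3, 5, 1]) -> 39  [called from mix_signals, line 17]
  trim_outliers(0, 6) -> 0  [called from trim_outliers, line 5]
  trim_outliers(1, 5) -> 0  [called from trim_outliers, line 5]
  trim_outliers(2, 3) -> 0  [called from trim_outliers, line 5]
  trim_outliers(3, 0) -> 0  [called from mix_signals, line 20]
  mix_signals([9, 8, 8, 5, 3, 5, 1]) -> 0  [called from main, line 31]
  rank_cells(0, 1) -> 0  [called from main, line 33]
Log line origins:
  1 — mix_signals, line 16
  2 — weigh_samples, line 8
  3 — weigh_samples, line 12
  4 — mix_signals, line 19
  5-7 — trim_outliers, line 4
  8 — main, line 32
  9 — rank_cells, line 23
A correct fix: line 3: replace `floor` with `slot`.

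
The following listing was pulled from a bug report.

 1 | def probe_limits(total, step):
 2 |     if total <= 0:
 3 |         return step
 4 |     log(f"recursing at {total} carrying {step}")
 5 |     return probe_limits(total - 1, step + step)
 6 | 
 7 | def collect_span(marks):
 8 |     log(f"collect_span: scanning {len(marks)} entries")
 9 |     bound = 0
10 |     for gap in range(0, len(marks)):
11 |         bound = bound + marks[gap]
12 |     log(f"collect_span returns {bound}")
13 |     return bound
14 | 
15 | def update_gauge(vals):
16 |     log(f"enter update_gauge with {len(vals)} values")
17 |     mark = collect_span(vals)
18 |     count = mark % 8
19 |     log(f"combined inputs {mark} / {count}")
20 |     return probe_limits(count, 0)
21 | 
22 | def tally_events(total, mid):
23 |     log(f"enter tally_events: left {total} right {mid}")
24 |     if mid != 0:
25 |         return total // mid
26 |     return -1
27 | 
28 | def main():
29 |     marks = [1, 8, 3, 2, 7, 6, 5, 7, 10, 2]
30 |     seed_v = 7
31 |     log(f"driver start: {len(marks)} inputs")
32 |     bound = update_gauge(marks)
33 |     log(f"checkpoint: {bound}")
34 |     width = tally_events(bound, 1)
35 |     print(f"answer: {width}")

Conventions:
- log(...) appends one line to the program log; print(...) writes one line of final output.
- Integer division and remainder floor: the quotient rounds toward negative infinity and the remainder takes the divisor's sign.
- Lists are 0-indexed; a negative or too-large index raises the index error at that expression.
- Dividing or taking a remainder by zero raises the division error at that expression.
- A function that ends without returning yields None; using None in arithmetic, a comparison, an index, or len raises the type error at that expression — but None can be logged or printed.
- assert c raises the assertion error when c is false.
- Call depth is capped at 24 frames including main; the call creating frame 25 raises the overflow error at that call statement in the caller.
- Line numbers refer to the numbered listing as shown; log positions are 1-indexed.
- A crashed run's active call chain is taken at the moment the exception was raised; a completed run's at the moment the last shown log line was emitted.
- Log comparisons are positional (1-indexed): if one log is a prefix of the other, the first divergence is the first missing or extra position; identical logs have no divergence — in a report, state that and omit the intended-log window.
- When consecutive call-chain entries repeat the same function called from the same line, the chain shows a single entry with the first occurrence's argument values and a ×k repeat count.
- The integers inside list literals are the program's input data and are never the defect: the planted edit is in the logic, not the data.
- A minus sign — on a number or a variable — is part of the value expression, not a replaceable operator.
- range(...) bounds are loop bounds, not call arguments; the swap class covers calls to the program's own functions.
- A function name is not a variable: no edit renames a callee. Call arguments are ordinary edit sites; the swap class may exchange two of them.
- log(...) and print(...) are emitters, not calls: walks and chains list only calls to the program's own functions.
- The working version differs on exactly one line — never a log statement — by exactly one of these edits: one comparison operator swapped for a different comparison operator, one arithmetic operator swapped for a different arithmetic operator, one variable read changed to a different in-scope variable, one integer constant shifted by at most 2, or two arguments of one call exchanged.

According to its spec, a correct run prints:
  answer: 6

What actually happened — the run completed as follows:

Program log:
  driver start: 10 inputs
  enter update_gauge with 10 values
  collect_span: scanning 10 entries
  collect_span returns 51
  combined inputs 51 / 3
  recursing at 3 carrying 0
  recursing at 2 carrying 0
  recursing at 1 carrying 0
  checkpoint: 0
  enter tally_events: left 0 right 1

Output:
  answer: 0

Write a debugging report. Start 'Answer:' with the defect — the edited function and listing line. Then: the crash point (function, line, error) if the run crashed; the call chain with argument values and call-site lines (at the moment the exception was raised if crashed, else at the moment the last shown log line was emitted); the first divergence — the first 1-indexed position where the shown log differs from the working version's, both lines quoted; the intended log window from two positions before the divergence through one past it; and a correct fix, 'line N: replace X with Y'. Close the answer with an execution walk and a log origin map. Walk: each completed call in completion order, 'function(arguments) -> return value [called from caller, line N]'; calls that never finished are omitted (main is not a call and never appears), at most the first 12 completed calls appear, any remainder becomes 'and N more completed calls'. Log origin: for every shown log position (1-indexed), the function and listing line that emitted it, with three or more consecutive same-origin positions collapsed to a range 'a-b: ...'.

Answer: the defect is in probe_limits at line 5.
The tell: The log first diverges at position 7: the faulty run prints 'recursing at 2 carrying 0' where the working version prints 'recursing at 2 carrying 3'.
Call chain: main -> tally_events(0, 1) (called at line 34).
First divergence: position 7 — shown 'recursing at 2 carrying 0', intended 'recursing at 2 carrying 3'.
Intended log window:
  5: combined inputs 51 / 3
  6: recursing at 3 carrying 0
  7: recursing at 2 carrying 3
  8: recursing at 1 carrying 5
Execution walk:
  collect_span([1, 8, 3, 2, 7, 6, 5, 7, 10, 2]) -> 51  [called from update_gauge, line 17]
  probe_limits(0, 0) -> 0  [called from probe_limits, line 5]
  probe_limits(1, 0) -> 0  [called from probe_limits, line 5]
  probe_limits(2, 0) -> 0  [called from probe_limits, line 5]
  probe_limits(3, 0) -> 0  [called from update_gauge, line 20]
  update_gauge([1, 8, 3, 2, 7, 6, 5, 7, 10, 2]) -> 0  [called from main, line 32]
  tally_events(0, 1) -> 0  [called from main, line 34]
Log origins:
  1 — main, line 31
  2 — update_gauge, line 16
  3 — collect_span, line 8
  4 — collect_span, line 12
  5 — update_gauge, line 19
  6-8 — probe_limits, line 4
  9 — main, line 33
  10 — tally_events, line 23
A correct fix: line 5: replace `step + step` with `step + total`.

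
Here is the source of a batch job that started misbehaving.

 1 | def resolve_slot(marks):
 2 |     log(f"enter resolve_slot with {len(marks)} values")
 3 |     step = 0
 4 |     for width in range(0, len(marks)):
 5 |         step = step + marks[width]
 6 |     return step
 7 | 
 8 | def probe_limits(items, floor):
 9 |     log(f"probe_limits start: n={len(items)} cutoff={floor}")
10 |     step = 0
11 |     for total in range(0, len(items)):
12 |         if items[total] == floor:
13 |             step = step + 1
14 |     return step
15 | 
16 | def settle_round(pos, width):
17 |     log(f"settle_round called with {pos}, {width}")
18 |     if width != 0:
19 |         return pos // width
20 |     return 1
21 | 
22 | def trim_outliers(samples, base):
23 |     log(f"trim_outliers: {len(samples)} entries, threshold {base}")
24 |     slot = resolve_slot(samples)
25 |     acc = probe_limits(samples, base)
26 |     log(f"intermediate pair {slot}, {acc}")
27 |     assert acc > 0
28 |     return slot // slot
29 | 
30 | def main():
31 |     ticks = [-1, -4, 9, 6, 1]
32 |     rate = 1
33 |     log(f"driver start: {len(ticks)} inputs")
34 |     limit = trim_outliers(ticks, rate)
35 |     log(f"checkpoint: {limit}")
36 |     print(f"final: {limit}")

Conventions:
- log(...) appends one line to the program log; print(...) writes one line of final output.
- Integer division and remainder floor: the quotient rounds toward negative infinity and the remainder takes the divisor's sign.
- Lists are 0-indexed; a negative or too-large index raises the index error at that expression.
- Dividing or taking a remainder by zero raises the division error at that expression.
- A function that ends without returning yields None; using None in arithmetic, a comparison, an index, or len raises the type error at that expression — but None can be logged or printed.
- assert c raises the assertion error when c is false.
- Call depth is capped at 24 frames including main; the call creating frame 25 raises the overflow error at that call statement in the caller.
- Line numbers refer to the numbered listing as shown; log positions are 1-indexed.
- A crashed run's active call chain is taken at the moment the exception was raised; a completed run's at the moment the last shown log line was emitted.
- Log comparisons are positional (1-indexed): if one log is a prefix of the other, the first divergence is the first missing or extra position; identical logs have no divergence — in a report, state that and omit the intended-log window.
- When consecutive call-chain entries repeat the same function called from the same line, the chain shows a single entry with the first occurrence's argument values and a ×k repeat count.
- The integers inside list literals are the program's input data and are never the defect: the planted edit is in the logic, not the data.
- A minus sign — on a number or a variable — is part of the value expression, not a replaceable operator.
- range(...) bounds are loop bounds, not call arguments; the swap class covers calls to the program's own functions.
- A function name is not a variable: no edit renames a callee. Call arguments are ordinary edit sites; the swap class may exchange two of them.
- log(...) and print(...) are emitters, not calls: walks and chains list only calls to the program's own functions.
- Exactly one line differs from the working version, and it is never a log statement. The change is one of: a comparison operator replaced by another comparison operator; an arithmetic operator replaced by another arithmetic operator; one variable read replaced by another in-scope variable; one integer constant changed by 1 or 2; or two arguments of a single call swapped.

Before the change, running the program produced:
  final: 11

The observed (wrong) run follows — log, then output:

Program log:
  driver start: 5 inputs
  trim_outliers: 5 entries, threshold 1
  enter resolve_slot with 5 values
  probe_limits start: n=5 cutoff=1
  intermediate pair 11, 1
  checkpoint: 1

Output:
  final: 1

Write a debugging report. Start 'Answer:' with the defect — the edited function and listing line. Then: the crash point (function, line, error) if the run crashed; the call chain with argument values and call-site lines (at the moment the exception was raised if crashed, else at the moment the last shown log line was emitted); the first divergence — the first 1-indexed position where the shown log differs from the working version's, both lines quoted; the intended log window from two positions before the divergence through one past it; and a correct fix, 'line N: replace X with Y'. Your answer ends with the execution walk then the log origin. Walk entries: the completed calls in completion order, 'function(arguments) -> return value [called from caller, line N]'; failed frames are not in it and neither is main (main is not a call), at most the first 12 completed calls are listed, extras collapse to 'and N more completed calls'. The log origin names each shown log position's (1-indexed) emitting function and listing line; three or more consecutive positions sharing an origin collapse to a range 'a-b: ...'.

Answer: the defect is in trim_outliers at line 28.
The tell: Everything matches until log position 6, which reads 'checkpoint: 1' in place of 'checkpoint: 11'.
Call chain: main.
First divergence: position 6 — shown 'checkpoint: 1', intended 'checkpoint: 11'.
Intended log window:
  4: probe_limits start: n=5 cutoff=1
  5: intermediate pair 11, 1
  6: checkpoint: 11
Execution walk:
  resolve_slot([-1, -4, 9, 6, 1]) -> 11  [called from trim_outliers, line 24]
  probe_limits([-1, -4, 9, 6, 1], 1) -> 1  [called from trim_outliers, line 25]
  trim_outliers([-1, -4, 9, 6, 1], 1) -> 1  [called from main, line 34]
Log origin:
  1: from main, line 33
  2: from trim_outliers, line 23
  3: from resolve_slot, line 2
  4: from probe_limits, line 9
  5: from trim_outliers, line 26
  6: from main, line 35
A correct fix: line 28: replace `slot // slot` with `slot // acc`.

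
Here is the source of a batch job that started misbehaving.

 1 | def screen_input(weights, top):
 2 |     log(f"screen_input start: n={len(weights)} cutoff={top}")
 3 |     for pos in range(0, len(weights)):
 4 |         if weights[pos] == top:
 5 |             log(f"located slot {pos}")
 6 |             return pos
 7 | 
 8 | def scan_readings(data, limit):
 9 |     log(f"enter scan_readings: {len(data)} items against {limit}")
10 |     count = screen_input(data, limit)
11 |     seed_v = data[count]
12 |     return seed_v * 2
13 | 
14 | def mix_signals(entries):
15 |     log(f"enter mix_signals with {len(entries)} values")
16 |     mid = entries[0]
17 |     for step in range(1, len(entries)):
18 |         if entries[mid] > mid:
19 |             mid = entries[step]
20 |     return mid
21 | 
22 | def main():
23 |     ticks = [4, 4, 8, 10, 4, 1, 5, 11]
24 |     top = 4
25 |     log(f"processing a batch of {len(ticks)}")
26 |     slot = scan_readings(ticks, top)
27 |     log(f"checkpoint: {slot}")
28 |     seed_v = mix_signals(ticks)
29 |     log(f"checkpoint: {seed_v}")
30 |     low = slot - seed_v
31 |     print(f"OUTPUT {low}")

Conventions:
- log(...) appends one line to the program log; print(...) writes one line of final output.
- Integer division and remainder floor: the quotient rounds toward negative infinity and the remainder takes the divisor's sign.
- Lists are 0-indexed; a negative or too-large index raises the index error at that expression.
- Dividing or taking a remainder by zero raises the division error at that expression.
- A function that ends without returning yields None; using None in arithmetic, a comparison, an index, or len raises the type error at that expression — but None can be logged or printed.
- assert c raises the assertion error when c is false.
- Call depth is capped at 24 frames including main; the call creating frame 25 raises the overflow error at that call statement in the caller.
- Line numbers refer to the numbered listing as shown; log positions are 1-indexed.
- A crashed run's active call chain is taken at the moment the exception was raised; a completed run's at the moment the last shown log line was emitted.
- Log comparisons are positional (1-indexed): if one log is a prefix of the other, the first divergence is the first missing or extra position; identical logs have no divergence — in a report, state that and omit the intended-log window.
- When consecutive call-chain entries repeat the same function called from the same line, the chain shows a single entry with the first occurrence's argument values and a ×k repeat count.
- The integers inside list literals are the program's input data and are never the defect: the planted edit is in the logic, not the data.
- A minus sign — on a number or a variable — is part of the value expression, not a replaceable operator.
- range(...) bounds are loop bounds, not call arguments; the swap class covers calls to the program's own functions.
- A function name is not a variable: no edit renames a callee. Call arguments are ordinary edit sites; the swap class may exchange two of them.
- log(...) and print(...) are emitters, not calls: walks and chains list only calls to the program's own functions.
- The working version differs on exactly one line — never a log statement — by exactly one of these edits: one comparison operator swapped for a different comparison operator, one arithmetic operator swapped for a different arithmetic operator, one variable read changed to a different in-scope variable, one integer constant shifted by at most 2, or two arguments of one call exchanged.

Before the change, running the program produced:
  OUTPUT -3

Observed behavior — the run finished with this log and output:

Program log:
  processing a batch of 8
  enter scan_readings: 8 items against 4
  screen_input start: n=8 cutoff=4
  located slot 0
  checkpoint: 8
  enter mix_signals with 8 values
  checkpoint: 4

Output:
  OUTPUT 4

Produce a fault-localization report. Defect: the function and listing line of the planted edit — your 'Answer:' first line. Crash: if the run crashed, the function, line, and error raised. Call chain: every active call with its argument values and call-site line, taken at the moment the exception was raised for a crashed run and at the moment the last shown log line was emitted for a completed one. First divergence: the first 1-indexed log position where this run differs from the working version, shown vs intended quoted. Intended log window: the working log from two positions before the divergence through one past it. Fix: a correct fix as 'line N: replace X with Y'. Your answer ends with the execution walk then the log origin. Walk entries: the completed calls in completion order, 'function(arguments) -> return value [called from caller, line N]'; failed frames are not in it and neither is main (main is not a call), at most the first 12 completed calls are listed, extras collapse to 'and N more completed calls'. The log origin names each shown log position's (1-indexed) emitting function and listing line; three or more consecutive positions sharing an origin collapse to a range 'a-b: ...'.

Answer: the defect is in mix_signals at line 18.
Key fact: Position 7 is the first bad log line: 'checkpoint: 4' should read 'checkpoint: 11'.
Call chain: main.
First divergence: at position 7 the run shows 'checkpoint: 4' where the working version logs 'checkpoint: 11'.
Intended log window:
  5: checkpoint: 8
  6: enter mix_signals with 8 values
  7: checkpoint: 11
Execution walk:
  screen_input([4, 4, 8, 10, 4, 1, 5, 11], 4) -> 0  [called from scan_readings, line 10]
  scan_readings([4, 4, 8, 10, 4, 1, 5, 11], 4) -> 8  [called from main, line 26]
  mix_signals([4, 4, 8, 10, 4, 1, 5, 11]) -> 4  [called from main, line 28]
Log line origins:
  1 — main, line 25
  2 — scan_readings, line 9
  3 — screen_input, line 2
  4 — screen_input, line 5
  5 — main, line 27
  6 — mix_signals, line 15
  7 — main, line 29
A correct fix: line 18: replace `entries[mid]` with `entries[step]`.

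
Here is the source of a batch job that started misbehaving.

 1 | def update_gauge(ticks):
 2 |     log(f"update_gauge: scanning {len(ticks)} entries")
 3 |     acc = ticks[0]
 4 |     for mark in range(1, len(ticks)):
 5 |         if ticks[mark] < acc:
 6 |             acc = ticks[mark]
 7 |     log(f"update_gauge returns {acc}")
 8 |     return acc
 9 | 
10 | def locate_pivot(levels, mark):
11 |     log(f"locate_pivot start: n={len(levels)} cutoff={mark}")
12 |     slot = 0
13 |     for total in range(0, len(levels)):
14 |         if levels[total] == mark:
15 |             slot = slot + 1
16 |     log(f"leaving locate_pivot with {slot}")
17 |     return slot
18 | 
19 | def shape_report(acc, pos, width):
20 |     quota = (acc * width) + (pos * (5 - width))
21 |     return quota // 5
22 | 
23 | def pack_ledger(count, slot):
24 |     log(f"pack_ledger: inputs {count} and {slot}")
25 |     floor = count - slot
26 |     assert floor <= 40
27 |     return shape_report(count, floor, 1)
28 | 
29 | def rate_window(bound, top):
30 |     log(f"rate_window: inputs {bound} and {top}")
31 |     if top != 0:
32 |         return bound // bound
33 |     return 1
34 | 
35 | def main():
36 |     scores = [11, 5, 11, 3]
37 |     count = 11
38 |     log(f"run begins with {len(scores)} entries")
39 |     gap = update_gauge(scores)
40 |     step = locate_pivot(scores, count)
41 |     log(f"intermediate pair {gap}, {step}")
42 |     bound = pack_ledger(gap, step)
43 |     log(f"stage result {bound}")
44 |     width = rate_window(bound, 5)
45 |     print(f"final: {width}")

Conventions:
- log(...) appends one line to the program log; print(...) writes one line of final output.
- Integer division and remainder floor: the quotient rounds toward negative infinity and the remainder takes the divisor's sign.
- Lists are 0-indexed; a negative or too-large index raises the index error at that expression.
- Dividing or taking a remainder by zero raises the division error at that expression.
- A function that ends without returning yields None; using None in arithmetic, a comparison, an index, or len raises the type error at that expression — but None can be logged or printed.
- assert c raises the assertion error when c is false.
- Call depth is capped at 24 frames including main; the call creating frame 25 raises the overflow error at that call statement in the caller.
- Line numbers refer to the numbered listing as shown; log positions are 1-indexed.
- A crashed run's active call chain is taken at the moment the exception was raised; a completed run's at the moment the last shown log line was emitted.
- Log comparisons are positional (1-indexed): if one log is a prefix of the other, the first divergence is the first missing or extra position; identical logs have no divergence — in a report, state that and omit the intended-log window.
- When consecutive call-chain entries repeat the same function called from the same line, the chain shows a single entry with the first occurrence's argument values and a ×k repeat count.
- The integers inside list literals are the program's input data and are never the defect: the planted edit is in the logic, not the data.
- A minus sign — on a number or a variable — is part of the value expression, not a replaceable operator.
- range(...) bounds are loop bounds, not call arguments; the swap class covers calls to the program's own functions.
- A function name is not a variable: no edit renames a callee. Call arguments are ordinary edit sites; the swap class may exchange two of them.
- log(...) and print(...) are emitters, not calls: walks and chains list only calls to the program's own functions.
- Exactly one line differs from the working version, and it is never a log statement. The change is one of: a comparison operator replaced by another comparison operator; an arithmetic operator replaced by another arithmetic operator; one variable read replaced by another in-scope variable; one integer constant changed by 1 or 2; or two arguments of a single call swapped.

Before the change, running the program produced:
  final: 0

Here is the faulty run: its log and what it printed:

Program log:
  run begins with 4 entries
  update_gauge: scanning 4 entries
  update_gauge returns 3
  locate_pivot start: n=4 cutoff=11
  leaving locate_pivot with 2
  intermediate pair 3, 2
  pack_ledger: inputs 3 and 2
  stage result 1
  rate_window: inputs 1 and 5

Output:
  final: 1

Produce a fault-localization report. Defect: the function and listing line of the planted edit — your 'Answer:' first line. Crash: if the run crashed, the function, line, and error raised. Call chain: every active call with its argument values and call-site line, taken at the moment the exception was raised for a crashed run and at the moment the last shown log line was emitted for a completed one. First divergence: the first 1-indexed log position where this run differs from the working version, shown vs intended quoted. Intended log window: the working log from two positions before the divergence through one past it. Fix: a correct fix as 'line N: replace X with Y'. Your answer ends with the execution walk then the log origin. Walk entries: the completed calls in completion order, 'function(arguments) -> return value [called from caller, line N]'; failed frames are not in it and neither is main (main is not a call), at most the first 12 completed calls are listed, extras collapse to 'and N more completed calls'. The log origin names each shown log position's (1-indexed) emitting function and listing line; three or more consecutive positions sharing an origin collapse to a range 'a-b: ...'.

Answer: the defect is in rate_window at line 32.
Key observation: Every logged value matches the working version; the printed result is what differs.
Call chain: main -> rate_window(1, 5) (called at line 44).
First divergence: none — the logs agree in full.
Execution walk:
  update_gauge([11, 5, 11, 3]) -> 3  [called from main, line 39]
  locate_pivot([11, 5, 11, 3], 11) -> 2  [called from main, line 40]
  shape_report(3, 1, 1) -> 1  [called from pack_ledger, line 27]
  pack_ledger(3, 2) -> 1  [called from main, line 42]
  rate_window(1, 5) -> 1  [called from main, line 44]
Log origin:
  1 — main, line 38
  2 — update_gauge, line 2
  3 — update_gauge, line 7
  4 — locate_pivot, line 11
  5 — locate_pivot, line 16
  6 — main, line 41
  7 — pack_ledger, line 24
  8 — main, line 43
  9 — rate_window, line 30
A correct fix: line 32: replace `bound // bound` with `bound // top`.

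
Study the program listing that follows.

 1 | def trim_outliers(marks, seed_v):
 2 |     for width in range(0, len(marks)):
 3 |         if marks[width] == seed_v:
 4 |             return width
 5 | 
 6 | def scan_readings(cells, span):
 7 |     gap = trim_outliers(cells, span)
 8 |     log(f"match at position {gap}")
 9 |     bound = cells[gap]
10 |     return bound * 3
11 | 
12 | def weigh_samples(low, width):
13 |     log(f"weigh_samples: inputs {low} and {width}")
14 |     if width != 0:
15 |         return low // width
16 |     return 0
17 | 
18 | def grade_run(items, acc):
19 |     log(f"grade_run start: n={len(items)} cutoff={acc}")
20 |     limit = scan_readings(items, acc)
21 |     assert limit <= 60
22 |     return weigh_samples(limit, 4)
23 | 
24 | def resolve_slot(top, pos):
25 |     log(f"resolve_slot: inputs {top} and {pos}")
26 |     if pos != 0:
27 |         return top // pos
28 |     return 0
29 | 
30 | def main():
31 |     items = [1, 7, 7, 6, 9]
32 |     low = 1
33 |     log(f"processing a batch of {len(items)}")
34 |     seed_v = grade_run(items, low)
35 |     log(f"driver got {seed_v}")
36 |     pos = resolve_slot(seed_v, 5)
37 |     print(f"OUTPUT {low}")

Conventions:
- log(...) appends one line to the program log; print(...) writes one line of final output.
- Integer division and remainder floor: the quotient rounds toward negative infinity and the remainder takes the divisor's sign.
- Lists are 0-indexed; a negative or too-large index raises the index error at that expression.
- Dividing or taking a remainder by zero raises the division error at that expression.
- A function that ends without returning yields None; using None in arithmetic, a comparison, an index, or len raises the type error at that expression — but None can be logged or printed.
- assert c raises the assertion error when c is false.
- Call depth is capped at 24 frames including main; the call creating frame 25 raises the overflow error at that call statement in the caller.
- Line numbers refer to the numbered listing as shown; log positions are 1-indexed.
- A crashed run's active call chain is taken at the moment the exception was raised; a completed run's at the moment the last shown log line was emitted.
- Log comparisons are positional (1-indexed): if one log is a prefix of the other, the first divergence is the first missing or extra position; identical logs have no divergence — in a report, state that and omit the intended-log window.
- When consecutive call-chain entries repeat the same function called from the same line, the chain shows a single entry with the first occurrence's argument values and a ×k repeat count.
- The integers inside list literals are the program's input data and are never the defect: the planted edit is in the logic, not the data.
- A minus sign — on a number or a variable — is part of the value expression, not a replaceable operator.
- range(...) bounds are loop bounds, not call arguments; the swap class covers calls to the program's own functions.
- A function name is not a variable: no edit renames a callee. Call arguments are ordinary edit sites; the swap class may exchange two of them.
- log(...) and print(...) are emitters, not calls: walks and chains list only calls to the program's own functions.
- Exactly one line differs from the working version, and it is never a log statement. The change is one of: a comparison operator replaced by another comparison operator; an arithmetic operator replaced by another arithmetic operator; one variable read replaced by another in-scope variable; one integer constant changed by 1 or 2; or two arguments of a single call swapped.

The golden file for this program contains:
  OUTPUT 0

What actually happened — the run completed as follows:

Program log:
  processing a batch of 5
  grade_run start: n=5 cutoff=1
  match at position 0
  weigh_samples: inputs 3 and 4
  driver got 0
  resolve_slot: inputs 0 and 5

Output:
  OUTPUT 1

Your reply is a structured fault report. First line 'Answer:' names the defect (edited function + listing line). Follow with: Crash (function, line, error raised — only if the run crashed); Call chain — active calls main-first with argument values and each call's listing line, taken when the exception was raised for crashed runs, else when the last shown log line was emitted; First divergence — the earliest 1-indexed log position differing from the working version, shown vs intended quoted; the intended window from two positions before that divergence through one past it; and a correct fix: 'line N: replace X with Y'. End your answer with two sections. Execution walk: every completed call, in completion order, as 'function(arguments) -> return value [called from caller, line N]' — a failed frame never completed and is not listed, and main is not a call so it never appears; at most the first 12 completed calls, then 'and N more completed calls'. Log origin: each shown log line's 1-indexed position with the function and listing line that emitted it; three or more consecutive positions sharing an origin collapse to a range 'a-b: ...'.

Answer: the defect is in main at line 37.
Core observation: No log line changed; the fault shows up purely in the output.
Call chain: main -> resolve_slot(0, 5) (called at line 36).
First divergence: none; the two logs match at every position.
Execution walk:
  trim_outliers([1, 7, 7, 6, 9], 1) -> 0  [called from scan_readings, line 7]
  scan_readings([1, 7, 7, 6, 9], 1) -> 3  [called from grade_run, line 20]
  weigh_samples(3, 4) -> 0  [called from grade_run, line 22]
  grade_run([1, 7, 7, 6, 9], 1) -> 0  [called from main, line 34]
  resolve_slot(0, 5) -> 0  [called from main, line 36]
Log origins:
  1 — main, line 33
  2 — grade_run, line 19
  3 — scan_readings, line 8
  4 — weigh_samples, line 13
  5 — main, line 35
  6 — resolve_slot, line 25
A correct fix: line 37: replace `low` with `pos`.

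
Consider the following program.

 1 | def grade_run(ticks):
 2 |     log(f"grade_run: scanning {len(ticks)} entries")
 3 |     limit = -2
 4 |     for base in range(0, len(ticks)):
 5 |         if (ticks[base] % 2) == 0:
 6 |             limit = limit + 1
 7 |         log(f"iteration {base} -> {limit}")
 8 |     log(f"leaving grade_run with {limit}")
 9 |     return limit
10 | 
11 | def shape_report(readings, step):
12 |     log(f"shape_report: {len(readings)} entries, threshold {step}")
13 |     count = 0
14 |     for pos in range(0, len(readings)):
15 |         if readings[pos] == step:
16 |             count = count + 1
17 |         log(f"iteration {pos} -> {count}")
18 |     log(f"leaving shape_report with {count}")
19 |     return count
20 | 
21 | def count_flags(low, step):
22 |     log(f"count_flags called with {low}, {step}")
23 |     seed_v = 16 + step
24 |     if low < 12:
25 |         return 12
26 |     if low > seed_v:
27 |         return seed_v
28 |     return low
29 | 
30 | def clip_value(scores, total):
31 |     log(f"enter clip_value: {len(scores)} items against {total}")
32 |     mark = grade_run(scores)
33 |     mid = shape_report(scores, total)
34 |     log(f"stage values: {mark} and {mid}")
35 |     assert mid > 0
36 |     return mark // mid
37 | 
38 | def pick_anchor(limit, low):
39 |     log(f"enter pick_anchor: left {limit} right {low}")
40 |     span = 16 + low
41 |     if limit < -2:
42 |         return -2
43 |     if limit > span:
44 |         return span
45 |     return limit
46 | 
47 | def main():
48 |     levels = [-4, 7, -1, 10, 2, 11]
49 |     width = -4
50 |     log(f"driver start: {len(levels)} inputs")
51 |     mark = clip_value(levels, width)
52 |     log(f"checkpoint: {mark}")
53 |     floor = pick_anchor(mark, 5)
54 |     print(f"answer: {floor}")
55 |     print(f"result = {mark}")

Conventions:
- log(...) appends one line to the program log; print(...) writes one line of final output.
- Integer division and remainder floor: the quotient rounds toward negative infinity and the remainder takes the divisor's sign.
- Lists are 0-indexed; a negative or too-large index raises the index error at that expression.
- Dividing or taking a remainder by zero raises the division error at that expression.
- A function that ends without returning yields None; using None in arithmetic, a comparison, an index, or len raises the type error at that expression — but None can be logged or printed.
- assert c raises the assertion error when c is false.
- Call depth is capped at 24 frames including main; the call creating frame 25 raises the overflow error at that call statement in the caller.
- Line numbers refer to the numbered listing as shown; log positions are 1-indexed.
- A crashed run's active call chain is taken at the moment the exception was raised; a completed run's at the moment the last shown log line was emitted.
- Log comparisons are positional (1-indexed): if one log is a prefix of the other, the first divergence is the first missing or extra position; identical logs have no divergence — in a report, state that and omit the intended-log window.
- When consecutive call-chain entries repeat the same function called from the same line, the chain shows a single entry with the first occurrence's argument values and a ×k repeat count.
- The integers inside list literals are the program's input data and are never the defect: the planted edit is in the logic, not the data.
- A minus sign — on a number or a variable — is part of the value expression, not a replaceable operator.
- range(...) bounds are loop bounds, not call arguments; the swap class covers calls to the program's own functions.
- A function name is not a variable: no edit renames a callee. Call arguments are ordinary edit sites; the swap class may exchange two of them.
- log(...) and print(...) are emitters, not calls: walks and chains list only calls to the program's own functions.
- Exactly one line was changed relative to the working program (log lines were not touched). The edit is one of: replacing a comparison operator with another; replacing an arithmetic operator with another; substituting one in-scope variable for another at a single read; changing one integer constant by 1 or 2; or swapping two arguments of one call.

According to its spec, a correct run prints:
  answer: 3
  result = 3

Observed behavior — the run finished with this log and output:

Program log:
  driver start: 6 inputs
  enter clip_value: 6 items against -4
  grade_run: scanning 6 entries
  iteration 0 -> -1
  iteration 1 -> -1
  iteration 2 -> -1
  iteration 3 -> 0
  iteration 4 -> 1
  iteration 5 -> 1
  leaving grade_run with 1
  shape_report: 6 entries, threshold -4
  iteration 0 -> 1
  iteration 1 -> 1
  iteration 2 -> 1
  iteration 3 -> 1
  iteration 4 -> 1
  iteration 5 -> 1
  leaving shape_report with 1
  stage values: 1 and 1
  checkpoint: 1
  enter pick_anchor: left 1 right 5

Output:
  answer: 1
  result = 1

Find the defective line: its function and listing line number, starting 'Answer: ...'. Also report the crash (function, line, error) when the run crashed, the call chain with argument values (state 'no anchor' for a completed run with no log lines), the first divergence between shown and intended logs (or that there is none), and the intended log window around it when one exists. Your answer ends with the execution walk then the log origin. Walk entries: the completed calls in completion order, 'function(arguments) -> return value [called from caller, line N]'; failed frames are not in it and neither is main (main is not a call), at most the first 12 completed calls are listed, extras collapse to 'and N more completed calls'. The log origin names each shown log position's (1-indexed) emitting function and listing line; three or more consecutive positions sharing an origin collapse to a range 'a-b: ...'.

Answer: the defect is in grade_run at line 3.
Core observation: Everything matches until log position 4, which reads 'iteration 0 -> -1' in place of 'iteration 0 -> 1'.
Call chain: main -> pick_anchor(1, 5) (called at line 53).
First divergence: position 4 — the shown line 'iteration 0 -> -1' should read 'iteration 0 -> 1'.
Intended log window:
  2: enter clip_value: 6 items against -4
  3: grade_run: scanning 6 entries
  4: iteration 0 -> 1
  5: iteration 1 -> 1
Execution walk:
  grade_run([-4, 7, -1, 10, 2, 11]) -> 1  [called from clip_value, line 32]
  shape_report([-4, 7, -1, 10, 2, 11], -4) -> 1  [called from clip_value, line 33]
  clip_value([-4, 7, -1, 10, 2, 11], -4) -> 1  [called from main, line 51]
  pick_anchor(1, 5) -> 1  [called from main, line 53]
Log origins:
  1 — main, line 50
  2 — clip_value, line 31
  3 — grade_run, line 2
  4-9 — grade_run, line 7
  10 — grade_run, line 8
  11 — shape_report, line 12
  12-17 — shape_report, line 17
  18 — shape_report, line 18
  19 — clip_value, line 34
  20 — main, line 52
  21 — pick_anchor, line 39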